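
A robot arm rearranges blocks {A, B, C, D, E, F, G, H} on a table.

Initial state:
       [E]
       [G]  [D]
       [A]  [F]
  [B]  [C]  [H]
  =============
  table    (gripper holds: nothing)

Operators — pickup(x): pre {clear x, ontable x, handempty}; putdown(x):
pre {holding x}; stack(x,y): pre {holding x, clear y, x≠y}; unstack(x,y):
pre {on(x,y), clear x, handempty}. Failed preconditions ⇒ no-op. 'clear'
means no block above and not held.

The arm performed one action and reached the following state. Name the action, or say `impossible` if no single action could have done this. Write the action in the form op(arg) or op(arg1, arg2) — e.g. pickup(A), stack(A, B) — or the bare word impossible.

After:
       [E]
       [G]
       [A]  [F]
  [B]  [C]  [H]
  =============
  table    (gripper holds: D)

unstack(D, F)

target: towers=[B; C/A/G/E; H/F] holding=D
     unstack(E, G) → towers=[B; C/A/G; H/F/D] holding=E
         pickup(B) → towers=[C/A/G/E; H/F/D] holding=B
     unstack(D, F) → towers=[B; C/A/G/E; H/F] holding=D  ← match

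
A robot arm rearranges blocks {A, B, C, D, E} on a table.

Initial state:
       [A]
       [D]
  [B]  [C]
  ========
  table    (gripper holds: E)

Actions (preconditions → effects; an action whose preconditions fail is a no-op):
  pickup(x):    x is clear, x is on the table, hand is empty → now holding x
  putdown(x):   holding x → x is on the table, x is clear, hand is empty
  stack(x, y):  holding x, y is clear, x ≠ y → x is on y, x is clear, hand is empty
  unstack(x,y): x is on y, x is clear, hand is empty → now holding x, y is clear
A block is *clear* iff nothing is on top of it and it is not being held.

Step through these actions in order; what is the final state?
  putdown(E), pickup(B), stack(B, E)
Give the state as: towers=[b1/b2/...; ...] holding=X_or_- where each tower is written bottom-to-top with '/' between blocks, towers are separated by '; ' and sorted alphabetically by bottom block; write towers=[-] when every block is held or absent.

towers=[C/D/A; E/B] holding=-

step 1 (putdown(E)): towers=[B; C/D/A; E] holding=-
step 2 (pickup(B)): towers=[C/D/A; E] holding=B
step 3 (stack(B, E)): towers=[C/D/A; E/B] holding=-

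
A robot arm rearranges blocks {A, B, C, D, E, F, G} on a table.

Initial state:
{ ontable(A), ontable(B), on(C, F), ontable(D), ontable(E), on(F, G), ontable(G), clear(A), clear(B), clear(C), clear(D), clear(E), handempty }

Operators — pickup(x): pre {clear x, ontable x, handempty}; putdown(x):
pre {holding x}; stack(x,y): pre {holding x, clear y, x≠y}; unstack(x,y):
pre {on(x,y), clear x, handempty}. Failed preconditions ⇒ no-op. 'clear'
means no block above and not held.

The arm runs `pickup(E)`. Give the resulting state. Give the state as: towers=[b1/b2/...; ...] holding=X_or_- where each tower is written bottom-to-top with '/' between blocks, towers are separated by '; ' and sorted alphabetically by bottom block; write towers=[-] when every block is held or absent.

towers=[A; B; D; G/F/C] holding=E

before: towers=[A; B; D; E; G/F/C] holding=-
pre[pickup(E)]: clear(E) ✓, ontable(E) ✓, handempty ✓
all met → apply pickup(E)
after:  towers=[A; B; D; G/F/C] holding=E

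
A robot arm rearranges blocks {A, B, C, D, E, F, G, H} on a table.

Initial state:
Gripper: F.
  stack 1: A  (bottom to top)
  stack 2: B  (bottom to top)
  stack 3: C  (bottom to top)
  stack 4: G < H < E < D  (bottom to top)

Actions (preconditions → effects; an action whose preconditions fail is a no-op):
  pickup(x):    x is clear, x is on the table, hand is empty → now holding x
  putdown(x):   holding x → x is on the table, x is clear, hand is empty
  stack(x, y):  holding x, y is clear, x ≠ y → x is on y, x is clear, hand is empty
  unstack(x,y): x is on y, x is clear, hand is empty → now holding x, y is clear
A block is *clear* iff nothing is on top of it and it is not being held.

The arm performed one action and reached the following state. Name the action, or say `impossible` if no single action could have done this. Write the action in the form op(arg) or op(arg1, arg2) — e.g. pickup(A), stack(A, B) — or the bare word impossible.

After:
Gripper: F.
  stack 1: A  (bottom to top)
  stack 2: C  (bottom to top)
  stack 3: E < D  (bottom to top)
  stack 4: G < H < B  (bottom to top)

target: towers=[A; C; E/D; G/H/B] holding=F
        putdown(F) → towers=[A; B; C; F; G/H/E/D] holding=-
       stack(F, A) → towers=[A/F; B; C; G/H/E/D] holding=-
       stack(F, B) → towers=[A; B/F; C; G/H/E/D] holding=-
       stack(F, D) → towers=[A; B; C; G/H/E/D/F] holding=-
       stack(F, C) → towers=[A; B; C/F; G/H/E/D] holding=-
none of the 5 applicable actions match → impossible

impossible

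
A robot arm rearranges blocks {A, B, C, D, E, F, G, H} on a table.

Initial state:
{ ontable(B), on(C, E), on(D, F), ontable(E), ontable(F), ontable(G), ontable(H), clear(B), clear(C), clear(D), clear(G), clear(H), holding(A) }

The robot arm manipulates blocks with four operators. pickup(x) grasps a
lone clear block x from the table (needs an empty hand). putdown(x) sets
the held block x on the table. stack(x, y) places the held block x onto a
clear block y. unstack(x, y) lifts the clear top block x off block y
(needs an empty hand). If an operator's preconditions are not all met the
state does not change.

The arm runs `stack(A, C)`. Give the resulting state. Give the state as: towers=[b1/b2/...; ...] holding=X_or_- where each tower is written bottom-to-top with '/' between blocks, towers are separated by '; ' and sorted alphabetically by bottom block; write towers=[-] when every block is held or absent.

before: towers=[B; E/C; F/D; G; H] holding=A
pre[stack(A, C)]: holding(A) yes, clear(C) yes, A≠C yes
all met → apply stack(A, C)
after:  towers=[B; E/C/A; F/D; G; H] holding=-

towers=[B; E/C/A; F/D; G; H] holding=-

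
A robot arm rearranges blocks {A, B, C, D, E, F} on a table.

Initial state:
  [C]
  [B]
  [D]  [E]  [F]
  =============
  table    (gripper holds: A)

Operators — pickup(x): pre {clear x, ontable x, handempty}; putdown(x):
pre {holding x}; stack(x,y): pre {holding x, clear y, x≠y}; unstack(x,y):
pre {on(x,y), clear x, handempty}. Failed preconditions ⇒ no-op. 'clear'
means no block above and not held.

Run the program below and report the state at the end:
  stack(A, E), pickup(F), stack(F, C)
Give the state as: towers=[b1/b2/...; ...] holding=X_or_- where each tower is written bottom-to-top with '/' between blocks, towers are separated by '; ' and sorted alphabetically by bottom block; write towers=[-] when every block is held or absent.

towers=[D/B/C/F; E/A] holding=-

step 1 (stack(A, E)): towers=[D/B/C; E/A; F] holding=-
step 2 (pickup(F)): towers=[D/B/C; E/A] holding=F
step 3 (stack(F, C)): towers=[D/B/C/F; E/A] holding=-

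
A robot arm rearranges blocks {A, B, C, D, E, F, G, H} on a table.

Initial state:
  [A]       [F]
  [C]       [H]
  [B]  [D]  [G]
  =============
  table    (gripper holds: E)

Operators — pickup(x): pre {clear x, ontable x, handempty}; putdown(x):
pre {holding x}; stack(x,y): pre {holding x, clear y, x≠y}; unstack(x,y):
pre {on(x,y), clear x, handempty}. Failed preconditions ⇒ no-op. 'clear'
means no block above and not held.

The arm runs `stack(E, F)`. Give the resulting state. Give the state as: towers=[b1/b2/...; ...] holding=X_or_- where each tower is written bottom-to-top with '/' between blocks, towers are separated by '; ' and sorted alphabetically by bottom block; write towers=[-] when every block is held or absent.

before: towers=[B/C/A; D; G/H/F] holding=E
pre[stack(E, F)]: holding(E) yes, clear(F) yes, E≠F yes
all met → apply stack(E, F)
after:  towers=[B/C/A; D; G/H/F/E] holding=-

towers=[B/C/A; D; G/H/F/E] holding=-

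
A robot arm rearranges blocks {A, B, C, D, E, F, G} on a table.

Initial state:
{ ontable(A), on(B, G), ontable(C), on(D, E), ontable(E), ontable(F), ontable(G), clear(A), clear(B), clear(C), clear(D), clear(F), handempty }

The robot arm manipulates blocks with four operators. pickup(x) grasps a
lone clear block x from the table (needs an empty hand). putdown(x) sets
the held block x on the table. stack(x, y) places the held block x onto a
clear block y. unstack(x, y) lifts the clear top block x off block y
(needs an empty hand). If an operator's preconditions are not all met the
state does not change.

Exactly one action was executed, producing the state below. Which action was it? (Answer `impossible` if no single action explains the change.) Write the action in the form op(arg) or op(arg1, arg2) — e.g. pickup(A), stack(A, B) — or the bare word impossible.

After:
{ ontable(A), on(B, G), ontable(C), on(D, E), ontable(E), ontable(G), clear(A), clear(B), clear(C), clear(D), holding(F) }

pickup(F)

target: towers=[A; C; E/D; G/B] holding=F
     unstack(B, G) → towers=[A; C; E/D; F; G] holding=B
         pickup(F) → towers=[A; C; E/D; G/B] holding=F  ← match
     unstack(D, E) → towers=[A; C; E; F; G/B] holding=D
         pickup(A) → towers=[C; E/D; F; G/B] holding=A
         pickup(C) → towers=[A; E/D; F; G/B] holding=C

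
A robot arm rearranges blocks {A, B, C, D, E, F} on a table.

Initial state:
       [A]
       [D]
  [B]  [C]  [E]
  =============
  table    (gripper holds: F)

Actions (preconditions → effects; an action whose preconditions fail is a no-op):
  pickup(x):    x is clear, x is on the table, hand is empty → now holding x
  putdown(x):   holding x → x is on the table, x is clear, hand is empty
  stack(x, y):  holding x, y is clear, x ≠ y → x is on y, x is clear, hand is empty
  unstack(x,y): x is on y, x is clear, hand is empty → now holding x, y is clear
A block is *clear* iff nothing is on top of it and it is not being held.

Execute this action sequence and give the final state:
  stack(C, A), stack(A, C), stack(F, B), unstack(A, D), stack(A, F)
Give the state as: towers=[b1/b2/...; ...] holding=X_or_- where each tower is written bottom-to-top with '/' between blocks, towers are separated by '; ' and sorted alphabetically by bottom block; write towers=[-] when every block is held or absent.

towers=[B/F/A; C/D; E] holding=-

step 1 (stack(C, A)) [no-op]: towers=[B; C/D/A; E] holding=F
step 2 (stack(A, C)) [no-op]: towers=[B; C/D/A; E] holding=F
step 3 (stack(F, B)): towers=[B/F; C/D/A; E] holding=-
step 4 (unstack(A, D)): towers=[B/F; C/D; E] holding=A
step 5 (stack(A, F)): towers=[B/F/A; C/D; E] holding=-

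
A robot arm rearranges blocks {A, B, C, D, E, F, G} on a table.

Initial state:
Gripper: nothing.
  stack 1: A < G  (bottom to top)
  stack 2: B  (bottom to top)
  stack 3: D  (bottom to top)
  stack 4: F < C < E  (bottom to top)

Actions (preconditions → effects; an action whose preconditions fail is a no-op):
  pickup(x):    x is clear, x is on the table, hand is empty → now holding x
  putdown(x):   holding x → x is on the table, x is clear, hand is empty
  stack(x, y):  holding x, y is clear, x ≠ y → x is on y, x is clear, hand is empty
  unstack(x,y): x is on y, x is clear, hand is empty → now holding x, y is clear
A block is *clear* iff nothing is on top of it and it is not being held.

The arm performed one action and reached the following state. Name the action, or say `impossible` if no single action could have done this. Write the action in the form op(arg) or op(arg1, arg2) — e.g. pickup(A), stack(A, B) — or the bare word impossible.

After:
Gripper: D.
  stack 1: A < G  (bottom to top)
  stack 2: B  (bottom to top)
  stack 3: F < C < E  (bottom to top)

target: towers=[A/G; B; F/C/E] holding=D
         pickup(B) → towers=[A/G; D; F/C/E] holding=B
     unstack(G, A) → towers=[A; B; D; F/C/E] holding=G
         pickup(D) → towers=[A/G; B; F/C/E] holding=D  ← match
     unstack(E, C) → towers=[A/G; B; D; F/C] holding=E

pickup(D)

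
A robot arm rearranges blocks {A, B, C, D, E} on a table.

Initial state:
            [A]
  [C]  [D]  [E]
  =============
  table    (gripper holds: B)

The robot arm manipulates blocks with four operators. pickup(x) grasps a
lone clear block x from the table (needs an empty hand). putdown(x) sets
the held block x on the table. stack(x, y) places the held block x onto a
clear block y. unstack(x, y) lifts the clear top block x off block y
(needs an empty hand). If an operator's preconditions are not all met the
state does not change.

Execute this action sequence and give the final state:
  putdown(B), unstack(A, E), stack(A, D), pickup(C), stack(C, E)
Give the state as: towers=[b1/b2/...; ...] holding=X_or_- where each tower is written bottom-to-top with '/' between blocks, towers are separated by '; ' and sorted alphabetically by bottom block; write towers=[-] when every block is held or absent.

step 1 (putdown(B)): towers=[B; C; D; E/A] holding=-
step 2 (unstack(A, E)): towers=[B; C; D; E] holding=A
step 3 (stack(A, D)): towers=[B; C; D/A; E] holding=-
step 4 (pickup(C)): towers=[B; D/A; E] holding=C
step 5 (stack(C, E)): towers=[B; D/A; E/C] holding=-

towers=[B; D/A; E/C] holding=-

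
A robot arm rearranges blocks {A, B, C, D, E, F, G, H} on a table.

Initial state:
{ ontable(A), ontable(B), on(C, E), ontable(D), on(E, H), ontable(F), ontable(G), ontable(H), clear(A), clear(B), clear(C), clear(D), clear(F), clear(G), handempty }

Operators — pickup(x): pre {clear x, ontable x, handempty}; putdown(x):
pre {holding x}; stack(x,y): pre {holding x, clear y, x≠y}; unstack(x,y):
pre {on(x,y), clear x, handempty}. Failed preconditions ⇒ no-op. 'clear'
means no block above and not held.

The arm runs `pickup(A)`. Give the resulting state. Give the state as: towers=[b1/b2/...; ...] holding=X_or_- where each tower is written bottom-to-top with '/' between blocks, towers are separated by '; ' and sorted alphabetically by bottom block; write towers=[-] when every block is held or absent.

before: towers=[A; B; D; F; G; H/E/C] holding=-
pre[pickup(A)]: clear(A) yes, ontable(A) yes, handempty yes
all met → apply pickup(A)
after:  towers=[B; D; F; G; H/E/C] holding=A

towers=[B; D; F; G; H/E/C] holding=A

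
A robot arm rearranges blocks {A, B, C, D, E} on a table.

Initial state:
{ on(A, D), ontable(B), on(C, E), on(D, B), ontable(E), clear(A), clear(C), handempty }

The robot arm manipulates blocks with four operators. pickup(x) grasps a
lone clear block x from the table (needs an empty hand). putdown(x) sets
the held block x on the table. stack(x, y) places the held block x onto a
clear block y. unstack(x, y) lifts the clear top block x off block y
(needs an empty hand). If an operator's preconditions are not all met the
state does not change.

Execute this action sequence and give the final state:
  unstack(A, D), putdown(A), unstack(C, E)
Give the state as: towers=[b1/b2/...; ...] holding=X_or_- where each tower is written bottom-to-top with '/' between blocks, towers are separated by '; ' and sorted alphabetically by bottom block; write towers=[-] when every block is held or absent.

towers=[A; B/D; E] holding=C

step 1 (unstack(A, D)): towers=[B/D; E/C] holding=A
step 2 (putdown(A)): towers=[A; B/D; E/C] holding=-
step 3 (unstack(C, E)): towers=[A; B/D; E] holding=C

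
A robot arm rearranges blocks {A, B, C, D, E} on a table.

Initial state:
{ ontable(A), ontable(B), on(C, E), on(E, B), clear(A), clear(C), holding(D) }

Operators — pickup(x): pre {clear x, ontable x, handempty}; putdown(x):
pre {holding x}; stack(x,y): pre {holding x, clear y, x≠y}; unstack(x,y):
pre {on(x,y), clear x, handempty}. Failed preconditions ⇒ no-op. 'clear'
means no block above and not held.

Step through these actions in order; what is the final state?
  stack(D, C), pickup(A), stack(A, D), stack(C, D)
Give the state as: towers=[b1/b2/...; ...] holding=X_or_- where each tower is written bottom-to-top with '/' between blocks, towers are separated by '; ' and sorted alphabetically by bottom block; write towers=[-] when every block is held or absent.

step 1 (stack(D, C)): towers=[A; B/E/C/D] holding=-
step 2 (pickup(A)): towers=[B/E/C/D] holding=A
step 3 (stack(A, D)): towers=[B/E/C/D/A] holding=-
step 4 (stack(C, D)) [no-op]: towers=[B/E/C/D/A] holding=-

towers=[B/E/C/D/A] holding=-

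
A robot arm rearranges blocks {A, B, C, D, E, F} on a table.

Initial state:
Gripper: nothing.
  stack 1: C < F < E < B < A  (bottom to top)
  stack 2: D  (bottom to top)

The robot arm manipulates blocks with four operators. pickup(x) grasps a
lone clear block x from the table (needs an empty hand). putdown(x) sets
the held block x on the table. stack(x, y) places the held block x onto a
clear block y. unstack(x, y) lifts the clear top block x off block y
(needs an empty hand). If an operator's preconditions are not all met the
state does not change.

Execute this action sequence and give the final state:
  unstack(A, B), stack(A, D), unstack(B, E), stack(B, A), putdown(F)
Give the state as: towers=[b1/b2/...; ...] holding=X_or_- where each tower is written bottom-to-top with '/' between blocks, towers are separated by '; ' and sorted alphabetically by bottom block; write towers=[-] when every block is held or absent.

towers=[C/F/E; D/A/B] holding=-

step 1 (unstack(A, B)): towers=[C/F/E/B; D] holding=A
step 2 (stack(A, D)): towers=[C/F/E/B; D/A] holding=-
step 3 (unstack(B, E)): towers=[C/F/E; D/A] holding=B
step 4 (stack(B, A)): towers=[C/F/E; D/A/B] holding=-
step 5 (putdown(F)) [no-op]: towers=[C/F/E; D/A/B] holding=-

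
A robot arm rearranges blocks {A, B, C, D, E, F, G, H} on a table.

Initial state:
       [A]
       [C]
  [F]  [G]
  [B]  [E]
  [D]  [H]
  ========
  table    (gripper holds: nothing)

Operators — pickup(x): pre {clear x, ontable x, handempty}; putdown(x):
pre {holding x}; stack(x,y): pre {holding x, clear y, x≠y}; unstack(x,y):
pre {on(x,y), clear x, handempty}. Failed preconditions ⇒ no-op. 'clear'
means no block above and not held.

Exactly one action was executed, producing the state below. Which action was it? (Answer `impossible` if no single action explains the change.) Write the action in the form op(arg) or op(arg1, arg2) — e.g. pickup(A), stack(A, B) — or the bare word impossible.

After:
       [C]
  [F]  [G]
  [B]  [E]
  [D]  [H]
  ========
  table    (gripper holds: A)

unstack(A, C)

target: towers=[D/B/F; H/E/G/C] holding=A
     unstack(A, C) → towers=[D/B/F; H/E/G/C] holding=A  ← match
     unstack(F, B) → towers=[D/B; H/E/G/C/A] holding=F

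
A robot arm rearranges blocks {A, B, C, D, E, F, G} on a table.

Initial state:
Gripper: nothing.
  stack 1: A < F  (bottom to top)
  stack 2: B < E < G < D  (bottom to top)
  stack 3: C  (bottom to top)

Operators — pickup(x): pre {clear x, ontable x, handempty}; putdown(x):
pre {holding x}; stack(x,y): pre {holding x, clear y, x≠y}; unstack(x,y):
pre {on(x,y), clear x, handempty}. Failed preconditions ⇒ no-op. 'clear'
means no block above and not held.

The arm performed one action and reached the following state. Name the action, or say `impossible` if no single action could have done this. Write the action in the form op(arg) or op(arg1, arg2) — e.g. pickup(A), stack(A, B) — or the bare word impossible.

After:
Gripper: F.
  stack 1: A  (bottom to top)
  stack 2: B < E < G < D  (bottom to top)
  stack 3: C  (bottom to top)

unstack(F, A)

target: towers=[A; B/E/G/D; C] holding=F
     unstack(F, A) → towers=[A; B/E/G/D; C] holding=F  ← match
     unstack(D, G) → towers=[A/F; B/E/G; C] holding=D
         pickup(C) → towers=[A/F; B/E/G/D] holding=C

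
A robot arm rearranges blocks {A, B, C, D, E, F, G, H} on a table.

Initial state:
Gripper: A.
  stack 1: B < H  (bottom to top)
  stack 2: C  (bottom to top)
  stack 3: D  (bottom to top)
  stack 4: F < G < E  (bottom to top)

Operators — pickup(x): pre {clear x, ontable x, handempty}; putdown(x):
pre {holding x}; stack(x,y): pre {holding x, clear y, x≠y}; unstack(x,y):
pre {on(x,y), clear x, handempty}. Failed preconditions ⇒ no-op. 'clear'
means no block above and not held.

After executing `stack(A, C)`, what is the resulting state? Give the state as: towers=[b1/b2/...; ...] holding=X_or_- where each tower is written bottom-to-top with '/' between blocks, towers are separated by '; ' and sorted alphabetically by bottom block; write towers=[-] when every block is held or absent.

towers=[B/H; C/A; D; F/G/E] holding=-

before: towers=[B/H; C; D; F/G/E] holding=A
pre[stack(A, C)]: holding(A) yes, clear(C) yes, A≠C yes
all met → apply stack(A, C)
after:  towers=[B/H; C/A; D; F/G/E] holding=-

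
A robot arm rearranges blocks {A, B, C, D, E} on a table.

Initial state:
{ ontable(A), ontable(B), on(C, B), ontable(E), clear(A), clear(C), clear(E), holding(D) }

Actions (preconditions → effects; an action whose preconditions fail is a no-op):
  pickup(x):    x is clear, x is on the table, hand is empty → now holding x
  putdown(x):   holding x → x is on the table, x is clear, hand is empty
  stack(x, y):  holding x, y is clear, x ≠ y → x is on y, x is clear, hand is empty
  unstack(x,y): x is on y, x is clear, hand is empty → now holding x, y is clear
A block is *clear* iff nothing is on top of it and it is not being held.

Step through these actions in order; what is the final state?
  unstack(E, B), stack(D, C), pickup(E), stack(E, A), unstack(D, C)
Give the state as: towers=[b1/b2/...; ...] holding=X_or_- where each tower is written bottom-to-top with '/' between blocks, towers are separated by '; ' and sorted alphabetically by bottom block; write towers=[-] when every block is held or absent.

step 1 (unstack(E, B)) [no-op]: towers=[A; B/C; E] holding=D
step 2 (stack(D, C)): towers=[A; B/C/D; E] holding=-
step 3 (pickup(E)): towers=[A; B/C/D] holding=E
step 4 (stack(E, A)): towers=[A/E; B/C/D] holding=-
step 5 (unstack(D, C)): towers=[A/E; B/C] holding=D

towers=[A/E; B/C] holding=D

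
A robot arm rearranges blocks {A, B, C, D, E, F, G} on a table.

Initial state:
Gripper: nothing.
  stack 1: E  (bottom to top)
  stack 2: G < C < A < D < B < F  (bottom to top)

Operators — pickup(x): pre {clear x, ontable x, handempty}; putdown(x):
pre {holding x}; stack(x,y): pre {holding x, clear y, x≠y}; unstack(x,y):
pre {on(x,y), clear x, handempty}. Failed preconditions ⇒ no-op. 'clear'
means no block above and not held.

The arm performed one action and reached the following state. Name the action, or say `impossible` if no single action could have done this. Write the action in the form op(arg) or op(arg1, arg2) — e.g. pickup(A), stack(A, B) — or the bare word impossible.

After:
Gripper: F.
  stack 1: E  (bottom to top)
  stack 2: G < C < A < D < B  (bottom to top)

target: towers=[E; G/C/A/D/B] holding=F
     unstack(F, B) → towers=[E; G/C/A/D/B] holding=F  ← match
         pickup(E) → towers=[G/C/A/D/B/F] holding=E

unstack(F, B)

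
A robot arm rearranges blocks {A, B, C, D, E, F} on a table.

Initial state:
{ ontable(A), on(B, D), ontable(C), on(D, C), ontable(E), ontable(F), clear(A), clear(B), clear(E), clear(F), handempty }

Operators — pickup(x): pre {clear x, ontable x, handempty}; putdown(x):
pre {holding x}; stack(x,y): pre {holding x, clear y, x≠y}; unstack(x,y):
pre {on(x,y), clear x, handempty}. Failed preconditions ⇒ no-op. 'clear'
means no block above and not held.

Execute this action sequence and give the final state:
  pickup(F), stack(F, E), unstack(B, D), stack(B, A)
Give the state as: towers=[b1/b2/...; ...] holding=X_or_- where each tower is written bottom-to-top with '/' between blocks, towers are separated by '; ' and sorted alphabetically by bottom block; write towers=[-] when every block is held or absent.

step 1 (pickup(F)): towers=[A; C/D/B; E] holding=F
step 2 (stack(F, E)): towers=[A; C/D/B; E/F] holding=-
step 3 (unstack(B, D)): towers=[A; C/D; E/F] holding=B
step 4 (stack(B, A)): towers=[A/B; C/D; E/F] holding=-

towers=[A/B; C/D; E/F] holding=-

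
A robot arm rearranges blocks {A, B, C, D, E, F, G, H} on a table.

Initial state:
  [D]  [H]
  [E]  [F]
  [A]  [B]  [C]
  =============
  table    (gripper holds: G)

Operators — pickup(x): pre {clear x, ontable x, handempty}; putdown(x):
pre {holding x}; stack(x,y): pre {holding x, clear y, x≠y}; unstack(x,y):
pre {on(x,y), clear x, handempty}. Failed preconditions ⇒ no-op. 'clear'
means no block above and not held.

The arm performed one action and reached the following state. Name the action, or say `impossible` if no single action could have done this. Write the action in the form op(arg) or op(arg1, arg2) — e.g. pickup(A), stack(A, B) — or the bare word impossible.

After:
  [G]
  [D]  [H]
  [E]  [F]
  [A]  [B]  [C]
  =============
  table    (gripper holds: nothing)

stack(G, D)

target: towers=[A/E/D/G; B/F/H; C] holding=-
        putdown(G) → towers=[A/E/D; B/F/H; C; G] holding=-
       stack(G, H) → towers=[A/E/D; B/F/H/G; C] holding=-
       stack(G, D) → towers=[A/E/D/G; B/F/H; C] holding=-  ← match
       stack(G, C) → towers=[A/E/D; B/F/H; C/G] holding=-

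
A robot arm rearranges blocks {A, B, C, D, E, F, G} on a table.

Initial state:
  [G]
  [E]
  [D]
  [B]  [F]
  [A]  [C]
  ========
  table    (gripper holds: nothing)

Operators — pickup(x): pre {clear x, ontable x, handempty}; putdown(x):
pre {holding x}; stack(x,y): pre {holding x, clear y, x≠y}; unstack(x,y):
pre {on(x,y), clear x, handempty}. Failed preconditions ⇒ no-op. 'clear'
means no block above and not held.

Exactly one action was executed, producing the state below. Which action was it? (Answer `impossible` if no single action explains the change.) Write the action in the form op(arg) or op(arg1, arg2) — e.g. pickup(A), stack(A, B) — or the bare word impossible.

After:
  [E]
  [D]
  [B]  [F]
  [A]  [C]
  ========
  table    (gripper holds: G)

target: towers=[A/B/D/E; C/F] holding=G
     unstack(F, C) → towers=[A/B/D/E/G; C] holding=F
     unstack(G, E) → towers=[A/B/D/E; C/F] holding=G  ← match

unstack(G, E)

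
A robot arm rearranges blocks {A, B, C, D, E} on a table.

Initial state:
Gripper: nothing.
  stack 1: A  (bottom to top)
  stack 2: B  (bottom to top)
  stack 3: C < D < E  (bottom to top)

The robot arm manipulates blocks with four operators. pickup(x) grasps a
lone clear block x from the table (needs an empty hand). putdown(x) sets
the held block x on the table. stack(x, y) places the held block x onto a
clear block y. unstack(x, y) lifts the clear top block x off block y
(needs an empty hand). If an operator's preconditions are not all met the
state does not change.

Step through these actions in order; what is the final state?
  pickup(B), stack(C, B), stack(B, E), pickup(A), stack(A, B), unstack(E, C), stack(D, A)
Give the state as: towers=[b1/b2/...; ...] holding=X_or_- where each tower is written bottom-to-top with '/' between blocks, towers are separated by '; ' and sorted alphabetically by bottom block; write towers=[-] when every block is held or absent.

step 1 (pickup(B)): towers=[A; C/D/E] holding=B
step 2 (stack(C, B)) [no-op]: towers=[A; C/D/E] holding=B
step 3 (stack(B, E)): towers=[A; C/D/E/B] holding=-
step 4 (pickup(A)): towers=[C/D/E/B] holding=A
step 5 (stack(A, B)): towers=[C/D/E/B/A] holding=-
step 6 (unstack(E, C)) [no-op]: towers=[C/D/E/B/A] holding=-
step 7 (stack(D, A)) [no-op]: towers=[C/D/E/B/A] holding=-

towers=[C/D/E/B/A] holding=-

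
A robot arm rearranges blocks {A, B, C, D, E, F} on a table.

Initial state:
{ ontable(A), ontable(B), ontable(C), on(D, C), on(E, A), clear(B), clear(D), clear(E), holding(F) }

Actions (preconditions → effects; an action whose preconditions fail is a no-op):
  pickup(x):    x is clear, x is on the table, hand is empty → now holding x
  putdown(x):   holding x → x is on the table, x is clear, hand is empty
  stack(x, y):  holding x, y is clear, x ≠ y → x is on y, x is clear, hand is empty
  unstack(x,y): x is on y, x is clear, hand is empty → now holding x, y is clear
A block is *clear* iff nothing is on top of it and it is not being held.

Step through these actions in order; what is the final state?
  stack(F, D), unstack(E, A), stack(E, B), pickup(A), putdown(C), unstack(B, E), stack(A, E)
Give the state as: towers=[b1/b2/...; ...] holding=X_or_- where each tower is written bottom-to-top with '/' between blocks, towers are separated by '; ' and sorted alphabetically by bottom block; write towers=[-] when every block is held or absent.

step 1 (stack(F, D)): towers=[A/E; B; C/D/F] holding=-
step 2 (unstack(E, A)): towers=[A; B; C/D/F] holding=E
step 3 (stack(E, B)): towers=[A; B/E; C/D/F] holding=-
step 4 (pickup(A)): towers=[B/E; C/D/F] holding=A
step 5 (putdown(C)) [no-op]: towers=[B/E; C/D/F] holding=A
step 6 (unstack(B, E)) [no-op]: towers=[B/E; C/D/F] holding=A
step 7 (stack(A, E)): towers=[B/E/A; C/D/F] holding=-

towers=[B/E/A; C/D/F] holding=-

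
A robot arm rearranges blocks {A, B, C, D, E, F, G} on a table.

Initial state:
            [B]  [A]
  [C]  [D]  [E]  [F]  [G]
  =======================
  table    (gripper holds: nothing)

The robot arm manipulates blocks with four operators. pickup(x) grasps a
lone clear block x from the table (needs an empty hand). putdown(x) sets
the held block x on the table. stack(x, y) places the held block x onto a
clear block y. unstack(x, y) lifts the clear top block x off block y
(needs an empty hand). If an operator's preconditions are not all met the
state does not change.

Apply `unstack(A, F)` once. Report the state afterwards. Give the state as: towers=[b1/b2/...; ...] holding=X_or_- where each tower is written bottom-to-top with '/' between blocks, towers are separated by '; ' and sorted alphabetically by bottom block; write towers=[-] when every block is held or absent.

towers=[C; D; E/B; F; G] holding=A

before: towers=[C; D; E/B; F/A; G] holding=-
pre[unstack(A, F)]: on(A,F) ✓, clear(A) ✓, handempty ✓
all met → apply unstack(A, F)
after:  towers=[C; D; E/B; F; G] holding=A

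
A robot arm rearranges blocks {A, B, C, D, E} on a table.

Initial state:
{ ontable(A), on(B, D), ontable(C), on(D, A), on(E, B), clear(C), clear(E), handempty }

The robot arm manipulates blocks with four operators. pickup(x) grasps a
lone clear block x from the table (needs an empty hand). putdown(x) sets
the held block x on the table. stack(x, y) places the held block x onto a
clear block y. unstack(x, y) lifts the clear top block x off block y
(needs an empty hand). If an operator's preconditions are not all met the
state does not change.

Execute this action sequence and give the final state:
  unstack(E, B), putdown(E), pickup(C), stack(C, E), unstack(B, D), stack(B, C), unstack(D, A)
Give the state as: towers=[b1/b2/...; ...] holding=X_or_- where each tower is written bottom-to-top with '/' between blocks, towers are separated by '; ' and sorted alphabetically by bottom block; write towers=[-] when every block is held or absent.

towers=[A; E/C/B] holding=D

step 1 (unstack(E, B)): towers=[A/D/B; C] holding=E
step 2 (putdown(E)): towers=[A/D/B; C; E] holding=-
step 3 (pickup(C)): towers=[A/D/B; E] holding=C
step 4 (stack(C, E)): towers=[A/D/B; E/C] holding=-
step 5 (unstack(B, D)): towers=[A/D; E/C] holding=B
step 6 (stack(B, C)): towers=[A/D; E/C/B] holding=-
step 7 (unstack(D, A)): towers=[A; E/C/B] holding=D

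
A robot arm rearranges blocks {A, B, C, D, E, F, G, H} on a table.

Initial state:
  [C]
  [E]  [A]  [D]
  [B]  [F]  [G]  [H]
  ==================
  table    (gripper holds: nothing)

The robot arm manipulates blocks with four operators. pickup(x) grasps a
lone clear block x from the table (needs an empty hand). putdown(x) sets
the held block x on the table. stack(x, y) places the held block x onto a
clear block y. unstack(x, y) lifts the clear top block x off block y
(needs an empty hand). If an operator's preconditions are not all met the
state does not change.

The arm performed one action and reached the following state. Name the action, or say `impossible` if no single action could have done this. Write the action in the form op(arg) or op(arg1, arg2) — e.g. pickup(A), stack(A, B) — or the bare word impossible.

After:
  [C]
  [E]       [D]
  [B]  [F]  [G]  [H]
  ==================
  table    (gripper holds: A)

target: towers=[B/E/C; F; G/D; H] holding=A
     unstack(A, F) → towers=[B/E/C; F; G/D; H] holding=A  ← match
         pickup(H) → towers=[B/E/C; F/A; G/D] holding=H
     unstack(D, G) → towers=[B/E/C; F/A; G; H] holding=D
     unstack(C, E) → towers=[B/E; F/A; G/D; H] holding=C

unstack(A, F)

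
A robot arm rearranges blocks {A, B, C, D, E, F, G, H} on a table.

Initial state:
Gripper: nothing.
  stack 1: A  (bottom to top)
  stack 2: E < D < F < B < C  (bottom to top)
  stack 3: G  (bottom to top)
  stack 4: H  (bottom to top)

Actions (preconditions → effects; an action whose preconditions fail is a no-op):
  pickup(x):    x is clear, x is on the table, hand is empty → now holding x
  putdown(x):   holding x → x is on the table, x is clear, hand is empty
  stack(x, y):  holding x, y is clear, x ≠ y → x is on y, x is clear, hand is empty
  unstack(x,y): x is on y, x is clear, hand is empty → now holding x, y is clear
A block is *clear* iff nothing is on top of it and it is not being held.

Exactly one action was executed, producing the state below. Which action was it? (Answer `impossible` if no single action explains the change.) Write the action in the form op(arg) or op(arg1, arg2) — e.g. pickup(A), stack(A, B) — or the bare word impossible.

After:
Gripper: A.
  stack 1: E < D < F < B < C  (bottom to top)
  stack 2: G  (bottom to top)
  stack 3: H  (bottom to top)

target: towers=[E/D/F/B/C; G; H] holding=A
         pickup(G) → towers=[A; E/D/F/B/C; H] holding=G
         pickup(A) → towers=[E/D/F/B/C; G; H] holding=A  ← match
         pickup(H) → towers=[A; E/D/F/B/C; G] holding=H
     unstack(C, B) → towers=[A; E/D/F/B; G; H] holding=C

pickup(A)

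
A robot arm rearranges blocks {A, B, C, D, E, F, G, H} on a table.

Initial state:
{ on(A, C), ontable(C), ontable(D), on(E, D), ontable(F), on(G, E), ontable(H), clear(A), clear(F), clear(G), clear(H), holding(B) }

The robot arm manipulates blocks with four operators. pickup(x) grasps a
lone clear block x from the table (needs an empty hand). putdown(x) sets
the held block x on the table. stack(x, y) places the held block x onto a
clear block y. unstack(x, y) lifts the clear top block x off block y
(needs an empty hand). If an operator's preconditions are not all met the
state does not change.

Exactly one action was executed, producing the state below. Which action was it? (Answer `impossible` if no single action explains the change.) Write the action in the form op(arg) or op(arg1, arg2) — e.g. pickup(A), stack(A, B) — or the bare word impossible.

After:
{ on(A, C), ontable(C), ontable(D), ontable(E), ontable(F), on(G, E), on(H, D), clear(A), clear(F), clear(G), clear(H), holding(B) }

impossible

target: towers=[C/A; D/H; E/G; F] holding=B
        putdown(B) → towers=[B; C/A; D/E/G; F; H] holding=-
       stack(B, G) → towers=[C/A; D/E/G/B; F; H] holding=-
       stack(B, A) → towers=[C/A/B; D/E/G; F; H] holding=-
       stack(B, H) → towers=[C/A; D/E/G; F; H/B] holding=-
       stack(B, F) → towers=[C/A; D/E/G; F/B; H] holding=-
none of the 5 applicable actions match → impossible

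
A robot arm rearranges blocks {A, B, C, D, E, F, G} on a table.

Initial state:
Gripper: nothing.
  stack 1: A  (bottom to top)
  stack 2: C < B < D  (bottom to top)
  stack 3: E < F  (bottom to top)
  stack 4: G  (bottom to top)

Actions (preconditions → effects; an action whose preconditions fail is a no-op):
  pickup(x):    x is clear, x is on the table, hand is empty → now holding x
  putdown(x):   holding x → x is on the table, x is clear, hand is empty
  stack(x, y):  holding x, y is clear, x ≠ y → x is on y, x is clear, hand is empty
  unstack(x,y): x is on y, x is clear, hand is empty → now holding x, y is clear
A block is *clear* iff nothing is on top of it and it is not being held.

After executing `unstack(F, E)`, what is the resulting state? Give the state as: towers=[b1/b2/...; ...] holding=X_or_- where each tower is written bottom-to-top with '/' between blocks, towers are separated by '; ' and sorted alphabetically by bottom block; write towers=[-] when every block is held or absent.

towers=[A; C/B/D; E; G] holding=F

before: towers=[A; C/B/D; E/F; G] holding=-
pre[unstack(F, E)]: on(F,E) yes, clear(F) yes, handempty yes
all met → apply unstack(F, E)
after:  towers=[A; C/B/D; E; G] holding=F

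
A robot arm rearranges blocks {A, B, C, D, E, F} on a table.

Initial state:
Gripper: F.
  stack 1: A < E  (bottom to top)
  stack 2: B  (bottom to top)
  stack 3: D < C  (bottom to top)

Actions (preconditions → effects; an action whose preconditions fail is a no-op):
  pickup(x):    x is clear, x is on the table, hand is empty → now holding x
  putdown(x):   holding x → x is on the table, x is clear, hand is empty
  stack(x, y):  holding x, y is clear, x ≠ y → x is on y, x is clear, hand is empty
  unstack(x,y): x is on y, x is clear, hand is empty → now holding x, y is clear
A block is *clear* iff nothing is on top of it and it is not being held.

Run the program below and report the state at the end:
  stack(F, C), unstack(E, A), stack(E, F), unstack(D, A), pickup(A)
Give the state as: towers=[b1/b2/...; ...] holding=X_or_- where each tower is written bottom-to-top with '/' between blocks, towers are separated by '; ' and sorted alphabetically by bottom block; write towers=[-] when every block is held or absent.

step 1 (stack(F, C)): towers=[A/E; B; D/C/F] holding=-
step 2 (unstack(E, A)): towers=[A; B; D/C/F] holding=E
step 3 (stack(E, F)): towers=[A; B; D/C/F/E] holding=-
step 4 (unstack(D, A)) [no-op]: towers=[A; B; D/C/F/E] holding=-
step 5 (pickup(A)): towers=[B; D/C/F/E] holding=A

towers=[B; D/C/F/E] holding=A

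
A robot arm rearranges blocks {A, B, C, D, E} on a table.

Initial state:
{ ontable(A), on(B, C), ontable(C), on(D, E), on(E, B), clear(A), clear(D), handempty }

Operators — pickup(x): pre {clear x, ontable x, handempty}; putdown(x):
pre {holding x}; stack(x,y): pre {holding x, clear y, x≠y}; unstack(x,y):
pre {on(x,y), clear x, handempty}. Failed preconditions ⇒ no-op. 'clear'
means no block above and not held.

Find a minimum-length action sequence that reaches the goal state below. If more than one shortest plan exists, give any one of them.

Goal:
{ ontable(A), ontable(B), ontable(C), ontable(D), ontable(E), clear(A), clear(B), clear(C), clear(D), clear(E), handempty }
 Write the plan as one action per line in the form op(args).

step 1 (unstack(D, E)): towers=[A; C/B/E] holding=D
step 2 (putdown(D)): towers=[A; C/B/E; D] holding=-
step 3 (unstack(E, B)): towers=[A; C/B; D] holding=E
step 4 (putdown(E)): towers=[A; C/B; D; E] holding=-
step 5 (unstack(B, C)): towers=[A; C; D; E] holding=B
step 6 (putdown(B)): towers=[A; B; C; D; E] holding=-
goal check: towers=[A; B; C; D; E] holding=- — reached (length 6, optimal by BFS)

unstack(D, E)
putdown(D)
unstack(E, B)
putdown(E)
unstack(B, C)
putdown(B)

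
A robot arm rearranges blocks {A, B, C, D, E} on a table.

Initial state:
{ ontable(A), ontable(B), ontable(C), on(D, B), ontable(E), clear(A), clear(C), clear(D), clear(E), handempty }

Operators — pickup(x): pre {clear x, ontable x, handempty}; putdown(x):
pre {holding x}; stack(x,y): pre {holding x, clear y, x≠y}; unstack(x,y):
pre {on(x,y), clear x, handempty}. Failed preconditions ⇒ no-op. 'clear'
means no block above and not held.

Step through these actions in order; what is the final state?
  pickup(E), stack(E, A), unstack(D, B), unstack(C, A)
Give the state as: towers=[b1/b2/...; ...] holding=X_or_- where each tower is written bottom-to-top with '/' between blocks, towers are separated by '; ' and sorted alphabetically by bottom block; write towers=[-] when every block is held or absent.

step 1 (pickup(E)): towers=[A; B/D; C] holding=E
step 2 (stack(E, A)): towers=[A/E; B/D; C] holding=-
step 3 (unstack(D, B)): towers=[A/E; B; C] holding=D
step 4 (unstack(C, A)) [no-op]: towers=[A/E; B; C] holding=D

towers=[A/E; B; C] holding=D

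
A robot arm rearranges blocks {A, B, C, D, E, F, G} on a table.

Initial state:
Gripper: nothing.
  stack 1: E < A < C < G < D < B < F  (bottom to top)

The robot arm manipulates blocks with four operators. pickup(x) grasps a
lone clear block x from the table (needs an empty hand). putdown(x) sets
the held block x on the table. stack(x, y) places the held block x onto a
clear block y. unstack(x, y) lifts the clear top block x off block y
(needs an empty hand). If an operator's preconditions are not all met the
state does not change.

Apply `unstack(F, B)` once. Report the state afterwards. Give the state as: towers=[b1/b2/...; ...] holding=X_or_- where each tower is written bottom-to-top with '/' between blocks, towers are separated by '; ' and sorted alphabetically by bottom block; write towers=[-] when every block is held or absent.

before: towers=[E/A/C/G/D/B/F] holding=-
pre[unstack(F, B)]: on(F,B) ✓, clear(F) ✓, handempty ✓
all met → apply unstack(F, B)
after:  towers=[E/A/C/G/D/B] holding=F

towers=[E/A/C/G/D/B] holding=F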